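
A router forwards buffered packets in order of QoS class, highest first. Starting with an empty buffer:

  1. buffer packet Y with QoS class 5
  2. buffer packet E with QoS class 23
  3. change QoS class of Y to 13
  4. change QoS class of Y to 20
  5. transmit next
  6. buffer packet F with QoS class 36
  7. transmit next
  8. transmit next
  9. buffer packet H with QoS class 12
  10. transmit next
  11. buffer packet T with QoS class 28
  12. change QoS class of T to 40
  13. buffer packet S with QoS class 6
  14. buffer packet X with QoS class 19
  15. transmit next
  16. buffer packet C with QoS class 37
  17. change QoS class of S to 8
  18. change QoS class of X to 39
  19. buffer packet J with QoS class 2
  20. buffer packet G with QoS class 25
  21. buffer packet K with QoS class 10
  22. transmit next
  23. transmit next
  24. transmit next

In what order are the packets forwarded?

E → F → Y → H → T → X → C → G

add Y (QoS class 5) → {Y:5}
add E (QoS class 23) → {E:23, Y:5}
update Y to QoS class 13 → {E:23, Y:13}
update Y to QoS class 20 → {E:23, Y:20}
transmit next → E; now {Y:20}
add F (QoS class 36) → {F:36, Y:20}
transmit next → F; now {Y:20}
transmit next → Y; now {}
add H (QoS class 12) → {H:12}
transmit next → H; now {}
add T (QoS class 28) → {T:28}
update T to QoS class 40 → {T:40}
add S (QoS class 6) → {T:40, S:6}
add X (QoS class 19) → {T:40, X:19, S:6}
transmit next → T; now {X:19, S:6}
add C (QoS class 37) → {C:37, X:19, S:6}
update S to QoS class 8 → {C:37, X:19, S:8}
update X to QoS class 39 → {X:39, C:37, S:8}
add J (QoS class 2) → {X:39, C:37, S:8, J:2}
add G (QoS class 25) → {X:39, C:37, G:25, S:8, J:2}
add K (QoS class 10) → {X:39, C:37, G:25, K:10, S:8, J:2}
transmit next → X; now {C:37, G:25, K:10, S:8, J:2}
transmit next → C; now {G:25, K:10, S:8, J:2}
transmit next → G; now {K:10, S:8, J:2}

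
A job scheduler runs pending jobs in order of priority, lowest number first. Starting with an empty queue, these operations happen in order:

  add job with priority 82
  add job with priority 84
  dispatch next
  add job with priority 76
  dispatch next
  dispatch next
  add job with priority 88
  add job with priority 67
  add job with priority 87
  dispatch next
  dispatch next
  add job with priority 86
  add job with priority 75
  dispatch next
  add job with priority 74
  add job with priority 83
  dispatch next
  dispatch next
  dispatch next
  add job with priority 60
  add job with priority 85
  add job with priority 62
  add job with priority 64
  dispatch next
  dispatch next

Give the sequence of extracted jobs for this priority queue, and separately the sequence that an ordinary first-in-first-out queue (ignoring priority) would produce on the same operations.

insert 82 → {82}
insert 84 → {82, 84}
dispatch next → 82; now {84}
insert 76 → {76, 84}
dispatch next → 76; now {84}
dispatch next → 84; now {}
insert 88 → {88}
insert 67 → {67, 88}
insert 87 → {67, 87, 88}
dispatch next → 67; now {87, 88}
dispatch next → 87; now {88}
insert 86 → {86, 88}
insert 75 → {75, 86, 88}
dispatch next → 75; now {86, 88}
insert 74 → {74, 86, 88}
insert 83 → {74, 83, 86, 88}
dispatch next → 74; now {83, 86, 88}
dispatch next → 83; now {86, 88}
dispatch next → 86; now {88}
insert 60 → {60, 88}
insert 85 → {60, 85, 88}
insert 62 → {60, 62, 85, 88}
insert 64 → {60, 62, 64, 85, 88}
dispatch next → 60; now {62, 64, 85, 88}
dispatch next → 62; now {64, 85, 88}

priority queue: 82, 76, 84, 67, 87, 75, 74, 83, 86, 60, 62; FIFO queue: [82, 84, 76, 88, 67, 87, 86, 75, 74, 83, 60]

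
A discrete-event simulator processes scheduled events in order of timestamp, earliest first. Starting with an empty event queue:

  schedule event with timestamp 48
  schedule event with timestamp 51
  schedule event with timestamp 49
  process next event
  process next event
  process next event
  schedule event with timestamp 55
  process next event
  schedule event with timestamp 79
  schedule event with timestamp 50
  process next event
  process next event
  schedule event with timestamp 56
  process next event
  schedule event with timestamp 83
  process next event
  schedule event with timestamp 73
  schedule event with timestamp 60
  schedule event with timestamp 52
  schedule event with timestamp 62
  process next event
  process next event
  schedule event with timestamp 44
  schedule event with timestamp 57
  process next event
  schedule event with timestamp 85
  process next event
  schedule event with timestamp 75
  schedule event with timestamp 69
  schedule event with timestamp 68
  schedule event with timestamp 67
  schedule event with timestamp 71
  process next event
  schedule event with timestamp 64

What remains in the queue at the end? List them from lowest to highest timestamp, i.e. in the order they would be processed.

insert 48 → {48}
insert 51 → {48, 51}
insert 49 → {48, 49, 51}
process next event → 48; now {49, 51}
process next event → 49; now {51}
process next event → 51; now {}
insert 55 → {55}
process next event → 55; now {}
insert 79 → {79}
insert 50 → {50, 79}
process next event → 50; now {79}
process next event → 79; now {}
insert 56 → {56}
process next event → 56; now {}
insert 83 → {83}
process next event → 83; now {}
insert 73 → {73}
insert 60 → {60, 73}
insert 52 → {52, 60, 73}
insert 62 → {52, 60, 62, 73}
process next event → 52; now {60, 62, 73}
process next event → 60; now {62, 73}
insert 44 → {44, 62, 73}
insert 57 → {44, 57, 62, 73}
process next event → 44; now {57, 62, 73}
insert 85 → {57, 62, 73, 85}
process next event → 57; now {62, 73, 85}
insert 75 → {62, 73, 75, 85}
insert 69 → {62, 69, 73, 75, 85}
insert 68 → {62, 68, 69, 73, 75, 85}
insert 67 → {62, 67, 68, 69, 73, 75, 85}
insert 71 → {62, 67, 68, 69, 71, 73, 75, 85}
process next event → 62; now {67, 68, 69, 71, 73, 75, 85}
insert 64 → {64, 67, 68, 69, 71, 73, 75, 85}

[64, 67, 68, 69, 71, 73, 75, 85]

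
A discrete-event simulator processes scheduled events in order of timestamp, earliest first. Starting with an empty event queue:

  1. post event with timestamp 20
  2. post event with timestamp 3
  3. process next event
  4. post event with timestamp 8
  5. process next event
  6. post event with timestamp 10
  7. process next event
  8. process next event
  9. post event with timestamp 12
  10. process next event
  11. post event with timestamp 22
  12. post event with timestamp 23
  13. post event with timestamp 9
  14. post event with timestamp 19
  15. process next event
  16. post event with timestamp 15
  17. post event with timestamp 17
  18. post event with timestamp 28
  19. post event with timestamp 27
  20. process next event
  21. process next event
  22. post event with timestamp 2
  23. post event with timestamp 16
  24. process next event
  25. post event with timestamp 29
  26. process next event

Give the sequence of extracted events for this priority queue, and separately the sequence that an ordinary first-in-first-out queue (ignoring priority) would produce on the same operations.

priority queue: [3, 8, 10, 20, 12, 9, 15, 17, 2, 16]; FIFO queue: 20 → 3 → 8 → 10 → 12 → 22 → 23 → 9 → 19 → 15

insert 20 → {20}
insert 3 → {3, 20}
process next event → 3; now {20}
insert 8 → {8, 20}
process next event → 8; now {20}
insert 10 → {10, 20}
process next event → 10; now {20}
process next event → 20; now {}
insert 12 → {12}
process next event → 12; now {}
insert 22 → {22}
insert 23 → {22, 23}
insert 9 → {9, 22, 23}
insert 19 → {9, 19, 22, 23}
process next event → 9; now {19, 22, 23}
insert 15 → {15, 19, 22, 23}
insert 17 → {15, 17, 19, 22, 23}
insert 28 → {15, 17, 19, 22, 23, 28}
insert 27 → {15, 17, 19, 22, 23, 27, 28}
process next event → 15; now {17, 19, 22, 23, 27, 28}
process next event → 17; now {19, 22, 23, 27, 28}
insert 2 → {2, 19, 22, 23, 27, 28}
insert 16 → {2, 16, 19, 22, 23, 27, 28}
process next event → 2; now {16, 19, 22, 23, 27, 28}
insert 29 → {16, 19, 22, 23, 27, 28, 29}
process next event → 16; now {19, 22, 23, 27, 28, 29}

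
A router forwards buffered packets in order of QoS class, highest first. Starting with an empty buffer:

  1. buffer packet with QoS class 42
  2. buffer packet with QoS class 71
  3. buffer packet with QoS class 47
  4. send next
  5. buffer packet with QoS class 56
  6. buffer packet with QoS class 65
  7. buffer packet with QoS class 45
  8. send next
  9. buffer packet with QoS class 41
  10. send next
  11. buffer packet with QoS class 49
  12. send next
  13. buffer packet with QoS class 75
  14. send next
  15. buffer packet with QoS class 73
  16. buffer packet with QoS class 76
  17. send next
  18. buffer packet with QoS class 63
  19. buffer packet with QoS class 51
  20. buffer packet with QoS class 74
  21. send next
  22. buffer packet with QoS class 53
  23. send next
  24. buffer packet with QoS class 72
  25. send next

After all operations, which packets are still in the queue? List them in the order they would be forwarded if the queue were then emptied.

[63, 53, 51, 47, 45, 42, 41]

insert 42 → {42}
insert 71 → {71, 42}
insert 47 → {71, 47, 42}
send next → 71; now {47, 42}
insert 56 → {56, 47, 42}
insert 65 → {65, 56, 47, 42}
insert 45 → {65, 56, 47, 45, 42}
send next → 65; now {56, 47, 45, 42}
insert 41 → {56, 47, 45, 42, 41}
send next → 56; now {47, 45, 42, 41}
insert 49 → {49, 47, 45, 42, 41}
send next → 49; now {47, 45, 42, 41}
insert 75 → {75, 47, 45, 42, 41}
send next → 75; now {47, 45, 42, 41}
insert 73 → {73, 47, 45, 42, 41}
insert 76 → {76, 73, 47, 45, 42, 41}
send next → 76; now {73, 47, 45, 42, 41}
insert 63 → {73, 63, 47, 45, 42, 41}
insert 51 → {73, 63, 51, 47, 45, 42, 41}
insert 74 → {74, 73, 63, 51, 47, 45, 42, 41}
send next → 74; now {73, 63, 51, 47, 45, 42, 41}
insert 53 → {73, 63, 53, 51, 47, 45, 42, 41}
send next → 73; now {63, 53, 51, 47, 45, 42, 41}
insert 72 → {72, 63, 53, 51, 47, 45, 42, 41}
send next → 72; now {63, 53, 51, 47, 45, 42, 41}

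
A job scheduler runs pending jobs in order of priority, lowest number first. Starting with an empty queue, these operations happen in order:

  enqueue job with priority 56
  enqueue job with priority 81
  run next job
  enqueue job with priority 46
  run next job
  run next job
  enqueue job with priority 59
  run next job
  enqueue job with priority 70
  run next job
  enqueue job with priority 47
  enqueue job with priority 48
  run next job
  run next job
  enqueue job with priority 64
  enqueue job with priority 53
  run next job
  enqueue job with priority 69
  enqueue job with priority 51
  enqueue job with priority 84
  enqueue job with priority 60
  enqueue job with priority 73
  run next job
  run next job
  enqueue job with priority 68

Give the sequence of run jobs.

insert 56 → {56}
insert 81 → {56, 81}
run next job → 56; now {81}
insert 46 → {46, 81}
run next job → 46; now {81}
run next job → 81; now {}
insert 59 → {59}
run next job → 59; now {}
insert 70 → {70}
run next job → 70; now {}
insert 47 → {47}
insert 48 → {47, 48}
run next job → 47; now {48}
run next job → 48; now {}
insert 64 → {64}
insert 53 → {53, 64}
run next job → 53; now {64}
insert 69 → {64, 69}
insert 51 → {51, 64, 69}
insert 84 → {51, 64, 69, 84}
insert 60 → {51, 60, 64, 69, 84}
insert 73 → {51, 60, 64, 69, 73, 84}
run next job → 51; now {60, 64, 69, 73, 84}
run next job → 60; now {64, 69, 73, 84}
insert 68 → {64, 68, 69, 73, 84}

56 → 46 → 81 → 59 → 70 → 47 → 48 → 53 → 51 → 60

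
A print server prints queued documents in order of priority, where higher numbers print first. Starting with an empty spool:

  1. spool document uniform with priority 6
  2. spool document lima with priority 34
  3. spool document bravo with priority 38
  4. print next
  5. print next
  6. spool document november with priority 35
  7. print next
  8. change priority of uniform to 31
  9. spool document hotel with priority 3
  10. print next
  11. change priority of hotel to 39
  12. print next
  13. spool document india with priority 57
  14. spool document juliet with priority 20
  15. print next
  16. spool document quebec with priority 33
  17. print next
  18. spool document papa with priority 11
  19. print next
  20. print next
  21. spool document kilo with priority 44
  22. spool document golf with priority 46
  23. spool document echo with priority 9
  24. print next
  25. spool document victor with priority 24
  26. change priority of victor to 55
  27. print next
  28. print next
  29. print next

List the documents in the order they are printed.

bravo → lima → november → uniform → hotel → india → quebec → juliet → papa → golf → victor → kilo → echo

add uniform (priority 6) → {uniform:6}
add lima (priority 34) → {lima:34, uniform:6}
add bravo (priority 38) → {bravo:38, lima:34, uniform:6}
print next → bravo; now {lima:34, uniform:6}
print next → lima; now {uniform:6}
add november (priority 35) → {november:35, uniform:6}
print next → november; now {uniform:6}
update uniform to priority 31 → {uniform:31}
add hotel (priority 3) → {uniform:31, hotel:3}
print next → uniform; now {hotel:3}
update hotel to priority 39 → {hotel:39}
print next → hotel; now {}
add india (priority 57) → {india:57}
add juliet (priority 20) → {india:57, juliet:20}
print next → india; now {juliet:20}
add quebec (priority 33) → {quebec:33, juliet:20}
print next → quebec; now {juliet:20}
add papa (priority 11) → {juliet:20, papa:11}
print next → juliet; now {papa:11}
print next → papa; now {}
add kilo (priority 44) → {kilo:44}
add golf (priority 46) → {golf:46, kilo:44}
add echo (priority 9) → {golf:46, kilo:44, echo:9}
print next → golf; now {kilo:44, echo:9}
add victor (priority 24) → {kilo:44, victor:24, echo:9}
update victor to priority 55 → {victor:55, kilo:44, echo:9}
print next → victor; now {kilo:44, echo:9}
print next → kilo; now {echo:9}
print next → echo; now {}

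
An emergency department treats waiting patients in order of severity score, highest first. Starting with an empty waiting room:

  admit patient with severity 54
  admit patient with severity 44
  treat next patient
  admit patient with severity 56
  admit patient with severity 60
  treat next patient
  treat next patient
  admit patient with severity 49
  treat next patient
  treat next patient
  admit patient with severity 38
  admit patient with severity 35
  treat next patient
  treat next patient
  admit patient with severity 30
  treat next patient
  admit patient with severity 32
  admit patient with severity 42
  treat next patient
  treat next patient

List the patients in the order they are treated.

insert 54 → {54}
insert 44 → {54, 44}
treat next patient → 54; now {44}
insert 56 → {56, 44}
insert 60 → {60, 56, 44}
treat next patient → 60; now {56, 44}
treat next patient → 56; now {44}
insert 49 → {49, 44}
treat next patient → 49; now {44}
treat next patient → 44; now {}
insert 38 → {38}
insert 35 → {38, 35}
treat next patient → 38; now {35}
treat next patient → 35; now {}
insert 30 → {30}
treat next patient → 30; now {}
insert 32 → {32}
insert 42 → {42, 32}
treat next patient → 42; now {32}
treat next patient → 32; now {}

54 → 60 → 56 → 49 → 44 → 38 → 35 → 30 → 42 → 32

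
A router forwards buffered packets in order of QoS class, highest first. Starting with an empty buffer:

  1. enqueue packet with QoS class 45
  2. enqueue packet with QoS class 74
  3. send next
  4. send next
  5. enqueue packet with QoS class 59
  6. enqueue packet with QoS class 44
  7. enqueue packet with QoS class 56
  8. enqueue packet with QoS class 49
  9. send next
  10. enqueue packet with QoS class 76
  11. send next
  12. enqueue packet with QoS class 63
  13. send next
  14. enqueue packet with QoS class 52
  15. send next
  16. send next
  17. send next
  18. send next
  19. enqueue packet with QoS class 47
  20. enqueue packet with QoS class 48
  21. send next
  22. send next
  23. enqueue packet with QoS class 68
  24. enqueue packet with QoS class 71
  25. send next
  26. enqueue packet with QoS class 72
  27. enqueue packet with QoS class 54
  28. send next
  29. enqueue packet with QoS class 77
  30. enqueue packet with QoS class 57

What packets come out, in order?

insert 45 → {45}
insert 74 → {74, 45}
send next → 74; now {45}
send next → 45; now {}
insert 59 → {59}
insert 44 → {59, 44}
insert 56 → {59, 56, 44}
insert 49 → {59, 56, 49, 44}
send next → 59; now {56, 49, 44}
insert 76 → {76, 56, 49, 44}
send next → 76; now {56, 49, 44}
insert 63 → {63, 56, 49, 44}
send next → 63; now {56, 49, 44}
insert 52 → {56, 52, 49, 44}
send next → 56; now {52, 49, 44}
send next → 52; now {49, 44}
send next → 49; now {44}
send next → 44; now {}
insert 47 → {47}
insert 48 → {48, 47}
send next → 48; now {47}
send next → 47; now {}
insert 68 → {68}
insert 71 → {71, 68}
send next → 71; now {68}
insert 72 → {72, 68}
insert 54 → {72, 68, 54}
send next → 72; now {68, 54}
insert 77 → {77, 68, 54}
insert 57 → {77, 68, 57, 54}

[74, 45, 59, 76, 63, 56, 52, 49, 44, 48, 47, 71, 72]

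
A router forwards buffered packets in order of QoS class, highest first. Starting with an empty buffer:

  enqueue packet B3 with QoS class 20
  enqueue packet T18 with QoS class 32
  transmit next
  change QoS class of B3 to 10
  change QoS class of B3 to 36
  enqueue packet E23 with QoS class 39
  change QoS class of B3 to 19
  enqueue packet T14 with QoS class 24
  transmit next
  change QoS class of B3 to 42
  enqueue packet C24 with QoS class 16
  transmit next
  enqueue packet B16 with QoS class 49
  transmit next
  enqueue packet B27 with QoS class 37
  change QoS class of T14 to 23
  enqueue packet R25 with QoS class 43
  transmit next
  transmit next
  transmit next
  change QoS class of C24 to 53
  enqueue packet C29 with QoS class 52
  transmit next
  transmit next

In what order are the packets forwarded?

T18, E23, B3, B16, R25, B27, T14, C24, C29

add B3 (QoS class 20) → {B3:20}
add T18 (QoS class 32) → {T18:32, B3:20}
transmit next → T18; now {B3:20}
update B3 to QoS class 10 → {B3:10}
update B3 to QoS class 36 → {B3:36}
add E23 (QoS class 39) → {E23:39, B3:36}
update B3 to QoS class 19 → {E23:39, B3:19}
add T14 (QoS class 24) → {E23:39, T14:24, B3:19}
transmit next → E23; now {T14:24, B3:19}
update B3 to QoS class 42 → {B3:42, T14:24}
add C24 (QoS class 16) → {B3:42, T14:24, C24:16}
transmit next → B3; now {T14:24, C24:16}
add B16 (QoS class 49) → {B16:49, T14:24, C24:16}
transmit next → B16; now {T14:24, C24:16}
add B27 (QoS class 37) → {B27:37, T14:24, C24:16}
update T14 to QoS class 23 → {B27:37, T14:23, C24:16}
add R25 (QoS class 43) → {R25:43, B27:37, T14:23, C24:16}
transmit next → R25; now {B27:37, T14:23, C24:16}
transmit next → B27; now {T14:23, C24:16}
transmit next → T14; now {C24:16}
update C24 to QoS class 53 → {C24:53}
add C29 (QoS class 52) → {C24:53, C29:52}
transmit next → C24; now {C29:52}
transmit next → C29; now {}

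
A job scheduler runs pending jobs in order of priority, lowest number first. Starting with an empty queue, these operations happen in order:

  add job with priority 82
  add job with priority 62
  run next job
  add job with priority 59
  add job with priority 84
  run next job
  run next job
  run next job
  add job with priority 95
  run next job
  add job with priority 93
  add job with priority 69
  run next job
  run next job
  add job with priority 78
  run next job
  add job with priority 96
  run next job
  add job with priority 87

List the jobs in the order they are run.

[62, 59, 82, 84, 95, 69, 93, 78, 96]

insert 82 → {82}
insert 62 → {62, 82}
run next job → 62; now {82}
insert 59 → {59, 82}
insert 84 → {59, 82, 84}
run next job → 59; now {82, 84}
run next job → 82; now {84}
run next job → 84; now {}
insert 95 → {95}
run next job → 95; now {}
insert 93 → {93}
insert 69 → {69, 93}
run next job → 69; now {93}
run next job → 93; now {}
insert 78 → {78}
run next job → 78; now {}
insert 96 → {96}
run next job → 96; now {}
insert 87 → {87}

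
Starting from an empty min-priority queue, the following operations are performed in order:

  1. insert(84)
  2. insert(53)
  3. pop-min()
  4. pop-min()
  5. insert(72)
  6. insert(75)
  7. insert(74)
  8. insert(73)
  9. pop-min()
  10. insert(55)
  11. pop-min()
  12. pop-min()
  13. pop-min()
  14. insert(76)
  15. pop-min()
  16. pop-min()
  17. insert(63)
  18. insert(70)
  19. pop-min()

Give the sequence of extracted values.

53 → 84 → 72 → 55 → 73 → 74 → 75 → 76 → 63

insert 84 → {84}
insert 53 → {53, 84}
pop-min → 53; now {84}
pop-min → 84; now {}
insert 72 → {72}
insert 75 → {72, 75}
insert 74 → {72, 74, 75}
insert 73 → {72, 73, 74, 75}
pop-min → 72; now {73, 74, 75}
insert 55 → {55, 73, 74, 75}
pop-min → 55; now {73, 74, 75}
pop-min → 73; now {74, 75}
pop-min → 74; now {75}
insert 76 → {75, 76}
pop-min → 75; now {76}
pop-min → 76; now {}
insert 63 → {63}
insert 70 → {63, 70}
pop-min → 63; now {70}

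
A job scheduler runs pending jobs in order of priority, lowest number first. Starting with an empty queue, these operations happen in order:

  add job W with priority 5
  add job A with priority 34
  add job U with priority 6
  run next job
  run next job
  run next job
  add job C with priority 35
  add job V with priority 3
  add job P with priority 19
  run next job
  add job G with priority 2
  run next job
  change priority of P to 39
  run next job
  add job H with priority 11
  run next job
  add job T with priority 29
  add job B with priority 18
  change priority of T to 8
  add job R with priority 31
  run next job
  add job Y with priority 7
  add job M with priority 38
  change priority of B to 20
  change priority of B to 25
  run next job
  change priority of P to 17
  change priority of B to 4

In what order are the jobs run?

W, U, A, V, G, C, H, T, Y

add W (priority 5) → {W:5}
add A (priority 34) → {W:5, A:34}
add U (priority 6) → {W:5, U:6, A:34}
run next job → W; now {U:6, A:34}
run next job → U; now {A:34}
run next job → A; now {}
add C (priority 35) → {C:35}
add V (priority 3) → {V:3, C:35}
add P (priority 19) → {V:3, P:19, C:35}
run next job → V; now {P:19, C:35}
add G (priority 2) → {G:2, P:19, C:35}
run next job → G; now {P:19, C:35}
update P to priority 39 → {C:35, P:39}
run next job → C; now {P:39}
add H (priority 11) → {H:11, P:39}
run next job → H; now {P:39}
add T (priority 29) → {T:29, P:39}
add B (priority 18) → {B:18, T:29, P:39}
update T to priority 8 → {T:8, B:18, P:39}
add R (priority 31) → {T:8, B:18, R:31, P:39}
run next job → T; now {B:18, R:31, P:39}
add Y (priority 7) → {Y:7, B:18, R:31, P:39}
add M (priority 38) → {Y:7, B:18, R:31, M:38, P:39}
update B to priority 20 → {Y:7, B:20, R:31, M:38, P:39}
update B to priority 25 → {Y:7, B:25, R:31, M:38, P:39}
run next job → Y; now {B:25, R:31, M:38, P:39}
update P to priority 17 → {P:17, B:25, R:31, M:38}
update B to priority 4 → {B:4, P:17, R:31, M:38}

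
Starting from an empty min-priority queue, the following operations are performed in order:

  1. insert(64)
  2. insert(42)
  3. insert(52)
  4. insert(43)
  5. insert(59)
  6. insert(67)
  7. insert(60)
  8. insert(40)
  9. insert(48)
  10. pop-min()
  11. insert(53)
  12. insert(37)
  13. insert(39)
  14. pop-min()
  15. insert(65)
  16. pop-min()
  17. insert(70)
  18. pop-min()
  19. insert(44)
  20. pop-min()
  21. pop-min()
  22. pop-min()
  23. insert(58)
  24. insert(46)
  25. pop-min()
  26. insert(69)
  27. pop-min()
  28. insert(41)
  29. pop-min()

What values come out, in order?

[40, 37, 39, 42, 43, 44, 48, 46, 52, 41]

insert 64 → {64}
insert 42 → {42, 64}
insert 52 → {42, 52, 64}
insert 43 → {42, 43, 52, 64}
insert 59 → {42, 43, 52, 59, 64}
insert 67 → {42, 43, 52, 59, 64, 67}
insert 60 → {42, 43, 52, 59, 60, 64, 67}
insert 40 → {40, 42, 43, 52, 59, 60, 64, 67}
insert 48 → {40, 42, 43, 48, 52, 59, 60, 64, 67}
pop-min → 40; now {42, 43, 48, 52, 59, 60, 64, 67}
insert 53 → {42, 43, 48, 52, 53, 59, 60, 64, 67}
insert 37 → {37, 42, 43, 48, 52, 53, 59, 60, 64, 67}
insert 39 → {37, 39, 42, 43, 48, 52, 53, 59, 60, 64, 67}
pop-min → 37; now {39, 42, 43, 48, 52, 53, 59, 60, 64, 67}
insert 65 → {39, 42, 43, 48, 52, 53, 59, 60, 64, 65, 67}
pop-min → 39; now {42, 43, 48, 52, 53, 59, 60, 64, 65, 67}
insert 70 → {42, 43, 48, 52, 53, 59, 60, 64, 65, 67, 70}
pop-min → 42; now {43, 48, 52, 53, 59, 60, 64, 65, 67, 70}
insert 44 → {43, 44, 48, 52, 53, 59, 60, 64, 65, 67, 70}
pop-min → 43; now {44, 48, 52, 53, 59, 60, 64, 65, 67, 70}
pop-min → 44; now {48, 52, 53, 59, 60, 64, 65, 67, 70}
pop-min → 48; now {52, 53, 59, 60, 64, 65, 67, 70}
insert 58 → {52, 53, 58, 59, 60, 64, 65, 67, 70}
insert 46 → {46, 52, 53, 58, 59, 60, 64, 65, 67, 70}
pop-min → 46; now {52, 53, 58, 59, 60, 64, 65, 67, 70}
insert 69 → {52, 53, 58, 59, 60, 64, 65, 67, 69, 70}
pop-min → 52; now {53, 58, 59, 60, 64, 65, 67, 69, 70}
insert 41 → {41, 53, 58, 59, 60, 64, 65, 67, 69, 70}
pop-min → 41; now {53, 58, 59, 60, 64, 65, 67, 69, 70}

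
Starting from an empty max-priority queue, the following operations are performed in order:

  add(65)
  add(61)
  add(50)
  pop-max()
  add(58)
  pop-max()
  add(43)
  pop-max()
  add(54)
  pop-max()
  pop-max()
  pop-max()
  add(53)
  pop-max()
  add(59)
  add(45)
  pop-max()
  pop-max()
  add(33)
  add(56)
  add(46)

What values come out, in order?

[65, 61, 58, 54, 50, 43, 53, 59, 45]

insert 65 → {65}
insert 61 → {65, 61}
insert 50 → {65, 61, 50}
pop-max → 65; now {61, 50}
insert 58 → {61, 58, 50}
pop-max → 61; now {58, 50}
insert 43 → {58, 50, 43}
pop-max → 58; now {50, 43}
insert 54 → {54, 50, 43}
pop-max → 54; now {50, 43}
pop-max → 50; now {43}
pop-max → 43; now {}
insert 53 → {53}
pop-max → 53; now {}
insert 59 → {59}
insert 45 → {59, 45}
pop-max → 59; now {45}
pop-max → 45; now {}
insert 33 → {33}
insert 56 → {56, 33}
insert 46 → {56, 46, 33}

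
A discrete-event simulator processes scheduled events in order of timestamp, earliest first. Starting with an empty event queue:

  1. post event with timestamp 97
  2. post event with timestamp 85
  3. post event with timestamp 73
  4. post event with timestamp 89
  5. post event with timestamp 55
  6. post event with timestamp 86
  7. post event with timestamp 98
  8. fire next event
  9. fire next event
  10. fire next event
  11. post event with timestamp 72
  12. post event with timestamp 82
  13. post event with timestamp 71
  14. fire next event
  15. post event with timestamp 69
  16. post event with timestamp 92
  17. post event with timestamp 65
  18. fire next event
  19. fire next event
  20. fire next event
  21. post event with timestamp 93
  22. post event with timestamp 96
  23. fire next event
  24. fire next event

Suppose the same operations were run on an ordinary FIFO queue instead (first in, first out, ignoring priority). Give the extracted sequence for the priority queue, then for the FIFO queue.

insert 97 → {97}
insert 85 → {85, 97}
insert 73 → {73, 85, 97}
insert 89 → {73, 85, 89, 97}
insert 55 → {55, 73, 85, 89, 97}
insert 86 → {55, 73, 85, 86, 89, 97}
insert 98 → {55, 73, 85, 86, 89, 97, 98}
fire next event → 55; now {73, 85, 86, 89, 97, 98}
fire next event → 73; now {85, 86, 89, 97, 98}
fire next event → 85; now {86, 89, 97, 98}
insert 72 → {72, 86, 89, 97, 98}
insert 82 → {72, 82, 86, 89, 97, 98}
insert 71 → {71, 72, 82, 86, 89, 97, 98}
fire next event → 71; now {72, 82, 86, 89, 97, 98}
insert 69 → {69, 72, 82, 86, 89, 97, 98}
insert 92 → {69, 72, 82, 86, 89, 92, 97, 98}
insert 65 → {65, 69, 72, 82, 86, 89, 92, 97, 98}
fire next event → 65; now {69, 72, 82, 86, 89, 92, 97, 98}
fire next event → 69; now {72, 82, 86, 89, 92, 97, 98}
fire next event → 72; now {82, 86, 89, 92, 97, 98}
insert 93 → {82, 86, 89, 92, 93, 97, 98}
insert 96 → {82, 86, 89, 92, 93, 96, 97, 98}
fire next event → 82; now {86, 89, 92, 93, 96, 97, 98}
fire next event → 86; now {89, 92, 93, 96, 97, 98}

priority queue: [55, 73, 85, 71, 65, 69, 72, 82, 86]; FIFO queue: 97 → 85 → 73 → 89 → 55 → 86 → 98 → 72 → 82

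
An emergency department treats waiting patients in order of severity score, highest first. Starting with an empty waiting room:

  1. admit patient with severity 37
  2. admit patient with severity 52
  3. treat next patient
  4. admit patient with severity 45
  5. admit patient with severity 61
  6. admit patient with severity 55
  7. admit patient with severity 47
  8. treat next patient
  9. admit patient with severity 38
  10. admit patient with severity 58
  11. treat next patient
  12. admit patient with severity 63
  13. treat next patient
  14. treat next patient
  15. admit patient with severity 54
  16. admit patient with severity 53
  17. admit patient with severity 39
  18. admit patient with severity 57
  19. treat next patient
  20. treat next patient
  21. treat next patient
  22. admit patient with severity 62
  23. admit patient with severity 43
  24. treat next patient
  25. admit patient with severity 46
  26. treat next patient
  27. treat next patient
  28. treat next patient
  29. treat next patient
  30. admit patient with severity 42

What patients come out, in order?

insert 37 → {37}
insert 52 → {52, 37}
treat next patient → 52; now {37}
insert 45 → {45, 37}
insert 61 → {61, 45, 37}
insert 55 → {61, 55, 45, 37}
insert 47 → {61, 55, 47, 45, 37}
treat next patient → 61; now {55, 47, 45, 37}
insert 38 → {55, 47, 45, 38, 37}
insert 58 → {58, 55, 47, 45, 38, 37}
treat next patient → 58; now {55, 47, 45, 38, 37}
insert 63 → {63, 55, 47, 45, 38, 37}
treat next patient → 63; now {55, 47, 45, 38, 37}
treat next patient → 55; now {47, 45, 38, 37}
insert 54 → {54, 47, 45, 38, 37}
insert 53 → {54, 53, 47, 45, 38, 37}
insert 39 → {54, 53, 47, 45, 39, 38, 37}
insert 57 → {57, 54, 53, 47, 45, 39, 38, 37}
treat next patient → 57; now {54, 53, 47, 45, 39, 38, 37}
treat next patient → 54; now {53, 47, 45, 39, 38, 37}
treat next patient → 53; now {47, 45, 39, 38, 37}
insert 62 → {62, 47, 45, 39, 38, 37}
insert 43 → {62, 47, 45, 43, 39, 38, 37}
treat next patient → 62; now {47, 45, 43, 39, 38, 37}
insert 46 → {47, 46, 45, 43, 39, 38, 37}
treat next patient → 47; now {46, 45, 43, 39, 38, 37}
treat next patient → 46; now {45, 43, 39, 38, 37}
treat next patient → 45; now {43, 39, 38, 37}
treat next patient → 43; now {39, 38, 37}
insert 42 → {42, 39, 38, 37}

52 → 61 → 58 → 63 → 55 → 57 → 54 → 53 → 62 → 47 → 46 → 45 → 43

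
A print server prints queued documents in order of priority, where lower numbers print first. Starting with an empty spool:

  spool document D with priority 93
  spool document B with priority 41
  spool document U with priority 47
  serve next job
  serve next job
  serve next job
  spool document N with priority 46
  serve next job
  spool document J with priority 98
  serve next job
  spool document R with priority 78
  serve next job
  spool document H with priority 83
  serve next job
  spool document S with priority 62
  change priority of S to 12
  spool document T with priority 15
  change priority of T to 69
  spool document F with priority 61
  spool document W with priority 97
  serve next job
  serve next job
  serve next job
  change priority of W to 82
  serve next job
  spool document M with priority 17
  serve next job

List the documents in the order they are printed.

add D (priority 93) → {D:93}
add B (priority 41) → {B:41, D:93}
add U (priority 47) → {B:41, U:47, D:93}
serve next job → B; now {U:47, D:93}
serve next job → U; now {D:93}
serve next job → D; now {}
add N (priority 46) → {N:46}
serve next job → N; now {}
add J (priority 98) → {J:98}
serve next job → J; now {}
add R (priority 78) → {R:78}
serve next job → R; now {}
add H (priority 83) → {H:83}
serve next job → H; now {}
add S (priority 62) → {S:62}
update S to priority 12 → {S:12}
add T (priority 15) → {S:12, T:15}
update T to priority 69 → {S:12, T:69}
add F (priority 61) → {S:12, F:61, T:69}
add W (priority 97) → {S:12, F:61, T:69, W:97}
serve next job → S; now {F:61, T:69, W:97}
serve next job → F; now {T:69, W:97}
serve next job → T; now {W:97}
update W to priority 82 → {W:82}
serve next job → W; now {}
add M (priority 17) → {M:17}
serve next job → M; now {}

B, U, D, N, J, R, H, S, F, T, W, M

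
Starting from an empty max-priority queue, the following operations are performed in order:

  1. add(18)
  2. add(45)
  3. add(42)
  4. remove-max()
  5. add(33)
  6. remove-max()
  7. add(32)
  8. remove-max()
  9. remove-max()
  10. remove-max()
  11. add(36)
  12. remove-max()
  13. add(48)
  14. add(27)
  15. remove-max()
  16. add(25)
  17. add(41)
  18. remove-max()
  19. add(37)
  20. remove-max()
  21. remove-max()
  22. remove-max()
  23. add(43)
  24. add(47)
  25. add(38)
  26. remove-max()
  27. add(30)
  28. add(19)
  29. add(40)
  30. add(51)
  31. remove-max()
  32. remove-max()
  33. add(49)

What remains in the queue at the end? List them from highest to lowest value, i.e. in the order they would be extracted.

49 → 40 → 38 → 30 → 19

insert 18 → {18}
insert 45 → {45, 18}
insert 42 → {45, 42, 18}
remove-max → 45; now {42, 18}
insert 33 → {42, 33, 18}
remove-max → 42; now {33, 18}
insert 32 → {33, 32, 18}
remove-max → 33; now {32, 18}
remove-max → 32; now {18}
remove-max → 18; now {}
insert 36 → {36}
remove-max → 36; now {}
insert 48 → {48}
insert 27 → {48, 27}
remove-max → 48; now {27}
insert 25 → {27, 25}
insert 41 → {41, 27, 25}
remove-max → 41; now {27, 25}
insert 37 → {37, 27, 25}
remove-max → 37; now {27, 25}
remove-max → 27; now {25}
remove-max → 25; now {}
insert 43 → {43}
insert 47 → {47, 43}
insert 38 → {47, 43, 38}
remove-max → 47; now {43, 38}
insert 30 → {43, 38, 30}
insert 19 → {43, 38, 30, 19}
insert 40 → {43, 40, 38, 30, 19}
insert 51 → {51, 43, 40, 38, 30, 19}
remove-max → 51; now {43, 40, 38, 30, 19}
remove-max → 43; now {40, 38, 30, 19}
insert 49 → {49, 40, 38, 30, 19}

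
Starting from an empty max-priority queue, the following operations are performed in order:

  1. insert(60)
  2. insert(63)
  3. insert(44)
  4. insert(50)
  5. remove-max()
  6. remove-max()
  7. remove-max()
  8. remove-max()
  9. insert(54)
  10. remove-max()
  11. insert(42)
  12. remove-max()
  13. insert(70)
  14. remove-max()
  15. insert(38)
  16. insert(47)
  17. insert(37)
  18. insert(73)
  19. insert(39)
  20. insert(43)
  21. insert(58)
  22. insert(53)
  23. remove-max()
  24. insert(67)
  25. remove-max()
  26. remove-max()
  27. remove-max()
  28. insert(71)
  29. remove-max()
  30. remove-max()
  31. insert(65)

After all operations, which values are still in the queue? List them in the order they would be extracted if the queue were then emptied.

insert 60 → {60}
insert 63 → {63, 60}
insert 44 → {63, 60, 44}
insert 50 → {63, 60, 50, 44}
remove-max → 63; now {60, 50, 44}
remove-max → 60; now {50, 44}
remove-max → 50; now {44}
remove-max → 44; now {}
insert 54 → {54}
remove-max → 54; now {}
insert 42 → {42}
remove-max → 42; now {}
insert 70 → {70}
remove-max → 70; now {}
insert 38 → {38}
insert 47 → {47, 38}
insert 37 → {47, 38, 37}
insert 73 → {73, 47, 38, 37}
insert 39 → {73, 47, 39, 38, 37}
insert 43 → {73, 47, 43, 39, 38, 37}
insert 58 → {73, 58, 47, 43, 39, 38, 37}
insert 53 → {73, 58, 53, 47, 43, 39, 38, 37}
remove-max → 73; now {58, 53, 47, 43, 39, 38, 37}
insert 67 → {67, 58, 53, 47, 43, 39, 38, 37}
remove-max → 67; now {58, 53, 47, 43, 39, 38, 37}
remove-max → 58; now {53, 47, 43, 39, 38, 37}
remove-max → 53; now {47, 43, 39, 38, 37}
insert 71 → {71, 47, 43, 39, 38, 37}
remove-max → 71; now {47, 43, 39, 38, 37}
remove-max → 47; now {43, 39, 38, 37}
insert 65 → {65, 43, 39, 38, 37}

[65, 43, 39, 38, 37]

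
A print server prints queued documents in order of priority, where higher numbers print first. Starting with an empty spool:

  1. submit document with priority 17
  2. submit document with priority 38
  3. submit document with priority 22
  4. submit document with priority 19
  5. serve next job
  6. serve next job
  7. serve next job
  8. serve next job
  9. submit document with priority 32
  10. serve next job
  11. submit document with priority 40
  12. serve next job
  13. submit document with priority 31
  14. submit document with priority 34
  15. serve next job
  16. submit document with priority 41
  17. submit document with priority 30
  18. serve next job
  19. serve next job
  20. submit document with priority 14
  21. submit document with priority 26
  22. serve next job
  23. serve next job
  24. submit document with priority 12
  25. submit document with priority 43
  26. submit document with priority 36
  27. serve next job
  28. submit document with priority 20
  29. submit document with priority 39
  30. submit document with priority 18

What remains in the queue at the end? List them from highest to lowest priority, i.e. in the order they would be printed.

39, 36, 20, 18, 14, 12

insert 17 → {17}
insert 38 → {38, 17}
insert 22 → {38, 22, 17}
insert 19 → {38, 22, 19, 17}
serve next job → 38; now {22, 19, 17}
serve next job → 22; now {19, 17}
serve next job → 19; now {17}
serve next job → 17; now {}
insert 32 → {32}
serve next job → 32; now {}
insert 40 → {40}
serve next job → 40; now {}
insert 31 → {31}
insert 34 → {34, 31}
serve next job → 34; now {31}
insert 41 → {41, 31}
insert 30 → {41, 31, 30}
serve next job → 41; now {31, 30}
serve next job → 31; now {30}
insert 14 → {30, 14}
insert 26 → {30, 26, 14}
serve next job → 30; now {26, 14}
serve next job → 26; now {14}
insert 12 → {14, 12}
insert 43 → {43, 14, 12}
insert 36 → {43, 36, 14, 12}
serve next job → 43; now {36, 14, 12}
insert 20 → {36, 20, 14, 12}
insert 39 → {39, 36, 20, 14, 12}
insert 18 → {39, 36, 20, 18, 14, 12}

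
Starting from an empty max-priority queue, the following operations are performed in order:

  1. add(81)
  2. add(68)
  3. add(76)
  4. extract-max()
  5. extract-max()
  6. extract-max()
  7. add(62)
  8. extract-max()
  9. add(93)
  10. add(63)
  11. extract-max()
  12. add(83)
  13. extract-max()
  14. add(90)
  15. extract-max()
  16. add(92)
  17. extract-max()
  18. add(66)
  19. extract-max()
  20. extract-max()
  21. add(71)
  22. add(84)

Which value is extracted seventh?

insert 81 → {81}
insert 68 → {81, 68}
insert 76 → {81, 76, 68}
extract-max → 81; now {76, 68}
extract-max → 76; now {68}
extract-max → 68; now {}
insert 62 → {62}
extract-max → 62; now {}
insert 93 → {93}
insert 63 → {93, 63}
extract-max → 93; now {63}
insert 83 → {83, 63}
extract-max → 83; now {63}
insert 90 → {90, 63}
extract-max → 90; now {63}
insert 92 → {92, 63}
extract-max → 92; now {63}
insert 66 → {66, 63}
extract-max → 66; now {63}
extract-max → 63; now {}
insert 71 → {71}
insert 84 → {84, 71}

90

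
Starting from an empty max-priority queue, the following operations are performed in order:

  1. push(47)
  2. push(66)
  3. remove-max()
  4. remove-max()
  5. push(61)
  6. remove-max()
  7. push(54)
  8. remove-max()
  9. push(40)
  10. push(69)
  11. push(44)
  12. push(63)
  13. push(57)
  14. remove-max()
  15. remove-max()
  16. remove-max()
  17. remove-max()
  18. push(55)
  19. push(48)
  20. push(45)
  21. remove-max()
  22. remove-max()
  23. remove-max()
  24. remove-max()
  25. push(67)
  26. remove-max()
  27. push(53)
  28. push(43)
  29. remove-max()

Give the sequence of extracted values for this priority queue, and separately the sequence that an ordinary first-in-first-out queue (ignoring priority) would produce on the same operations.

insert 47 → {47}
insert 66 → {66, 47}
remove-max → 66; now {47}
remove-max → 47; now {}
insert 61 → {61}
remove-max → 61; now {}
insert 54 → {54}
remove-max → 54; now {}
insert 40 → {40}
insert 69 → {69, 40}
insert 44 → {69, 44, 40}
insert 63 → {69, 63, 44, 40}
insert 57 → {69, 63, 57, 44, 40}
remove-max → 69; now {63, 57, 44, 40}
remove-max → 63; now {57, 44, 40}
remove-max → 57; now {44, 40}
remove-max → 44; now {40}
insert 55 → {55, 40}
insert 48 → {55, 48, 40}
insert 45 → {55, 48, 45, 40}
remove-max → 55; now {48, 45, 40}
remove-max → 48; now {45, 40}
remove-max → 45; now {40}
remove-max → 40; now {}
insert 67 → {67}
remove-max → 67; now {}
insert 53 → {53}
insert 43 → {53, 43}
remove-max → 53; now {43}

priority queue: 66, 47, 61, 54, 69, 63, 57, 44, 55, 48, 45, 40, 67, 53; FIFO queue: [47, 66, 61, 54, 40, 69, 44, 63, 57, 55, 48, 45, 67, 53]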